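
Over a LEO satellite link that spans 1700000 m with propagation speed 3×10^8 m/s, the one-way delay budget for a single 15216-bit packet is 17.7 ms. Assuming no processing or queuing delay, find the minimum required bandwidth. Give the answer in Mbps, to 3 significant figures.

1.26 Mbps

Propagation delay = 1700000 / 300000000 = 5.66667 ms.
Transmission budget = 17.7 − 5.66667 = 12.0333 ms.
R ≥ L / t_tx = 15216 bits / 0.0120333 s = 1.26 Mbps.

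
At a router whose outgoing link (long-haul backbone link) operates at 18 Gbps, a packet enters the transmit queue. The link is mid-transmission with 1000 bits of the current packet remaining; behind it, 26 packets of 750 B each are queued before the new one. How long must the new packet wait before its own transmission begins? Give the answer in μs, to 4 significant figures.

8.722 μs

Each queued packet: L/R = 6000/18000000000 = 0.333333 μs.
26 queued → 8.66667 μs.
Plus remaining 1000 bits of current packet: 0.0555556 μs.
Queuing delay = 8.722 μs.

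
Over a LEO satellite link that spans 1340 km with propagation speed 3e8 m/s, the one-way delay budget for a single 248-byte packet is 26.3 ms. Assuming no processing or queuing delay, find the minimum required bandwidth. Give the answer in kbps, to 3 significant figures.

90.9 kbps

L = 1984 bits.
Propagation delay = 1340000 / 300000000 = 4.46667 ms.
Transmission budget = 26.3 − 4.46667 = 21.8333 ms.
R ≥ L / t_tx = 1984 bits / 0.0218333 s = 90.9 kbps.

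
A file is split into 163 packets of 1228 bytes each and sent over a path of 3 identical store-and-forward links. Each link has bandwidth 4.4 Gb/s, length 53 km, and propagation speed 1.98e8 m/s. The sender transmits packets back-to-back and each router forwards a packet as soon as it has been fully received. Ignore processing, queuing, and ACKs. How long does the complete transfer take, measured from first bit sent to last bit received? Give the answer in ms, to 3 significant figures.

1.17 ms

Per-hop transmission t_tx = L/R = 9824/4400000000 = 0.00223273 ms.
Per-hop propagation t_prop = 53000/198000000 = 0.267677 ms.
Pipeline fill: first packet needs 3·t_tx to clear all hops; remaining 162 packets each add one t_tx.
Total = (3+163-1)·t_tx + 3·t_prop = 165·0.00223273 + 3·0.267677 = 1.17 ms.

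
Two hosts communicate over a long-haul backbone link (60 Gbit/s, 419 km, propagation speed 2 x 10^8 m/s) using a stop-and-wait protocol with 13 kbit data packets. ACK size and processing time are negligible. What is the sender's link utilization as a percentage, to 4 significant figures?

0.005171 %

t_tx = L/R = 13000/60000000000 = 2.16667e-07 s.
t_prop = 419000/200000000 = 0.002095 s; RTT = 0.00419 s.
Cycle = t_tx + RTT = 0.00419022 s.
Utilization = t_tx / cycle = 2.16667e-07/0.00419022 = 0.005171 %.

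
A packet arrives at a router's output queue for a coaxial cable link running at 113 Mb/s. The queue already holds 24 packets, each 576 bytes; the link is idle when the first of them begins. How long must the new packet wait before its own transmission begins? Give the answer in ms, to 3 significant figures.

Each queued packet: L/R = 4608/113000000 = 0.0407788 ms.
24 queued → 0.97869 ms.
Queuing delay = 0.979 ms.

0.979 ms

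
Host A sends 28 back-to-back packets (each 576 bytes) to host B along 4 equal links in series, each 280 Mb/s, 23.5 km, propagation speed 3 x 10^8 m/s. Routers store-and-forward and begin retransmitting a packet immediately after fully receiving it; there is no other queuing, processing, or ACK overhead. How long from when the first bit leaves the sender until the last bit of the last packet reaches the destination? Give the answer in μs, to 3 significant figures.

Per-hop transmission t_tx = L/R = 4608/280000000 = 16.4571 μs.
Per-hop propagation t_prop = 23500/300000000 = 78.3333 μs.
Pipeline fill: first packet needs 4·t_tx to clear all hops; remaining 27 packets each add one t_tx.
Total = (4+28-1)·t_tx + 4·t_prop = 31·16.4571 + 4·78.3333 = 824 μs.

824 μs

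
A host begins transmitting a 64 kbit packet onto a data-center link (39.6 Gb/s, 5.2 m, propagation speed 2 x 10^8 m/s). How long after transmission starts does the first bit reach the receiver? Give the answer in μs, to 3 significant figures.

First bit experiences only propagation delay: d/s = 5.2/200000000 = 0.0260 μs.

0.0260 μs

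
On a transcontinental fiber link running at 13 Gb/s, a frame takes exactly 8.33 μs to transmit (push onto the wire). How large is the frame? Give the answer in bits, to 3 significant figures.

108000 bits

L = R × t_tx = 13000000000 b/s × 8.33e-06 s = 108290 bits.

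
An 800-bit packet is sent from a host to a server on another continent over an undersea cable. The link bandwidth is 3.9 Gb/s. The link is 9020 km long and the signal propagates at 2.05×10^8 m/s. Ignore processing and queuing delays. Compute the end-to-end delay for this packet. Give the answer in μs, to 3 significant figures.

44000 μs

Transmission delay = L/R = 800 / 3900000000 = 0.205128 μs.
Propagation delay = d/s = 9020000 m / 2.05e+08 m/s = 44000 μs.
Total = 44000 μs.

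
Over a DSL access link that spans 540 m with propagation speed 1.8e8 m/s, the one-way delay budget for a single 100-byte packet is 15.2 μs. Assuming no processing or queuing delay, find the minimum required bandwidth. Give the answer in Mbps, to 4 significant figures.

L = 800 bits.
Propagation delay = 540 / 180000000 = 3 μs.
Transmission budget = 15.2 − 3 = 12.2 μs.
R ≥ L / t_tx = 800 bits / 1.22e-05 s = 65.57 Mbps.

65.57 Mbps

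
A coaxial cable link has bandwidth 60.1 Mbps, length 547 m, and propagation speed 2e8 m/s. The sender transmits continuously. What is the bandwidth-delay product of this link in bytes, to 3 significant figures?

Propagation delay = 547 / 200000000 = 2.735e-06 s.
BDP = R × t_prop = 60100000 × 2.735e-06 = 164.374 bits.
In bytes: 164.374/8 = 20.5 bytes.

20.5 bytes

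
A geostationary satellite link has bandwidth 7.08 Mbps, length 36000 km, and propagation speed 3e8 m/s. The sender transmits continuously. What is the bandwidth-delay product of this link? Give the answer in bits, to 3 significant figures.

Propagation delay = 36000000 / 300000000 = 0.12 s.
BDP = R × t_prop = 7080000 × 0.12 = 849600 bits.

850000 bits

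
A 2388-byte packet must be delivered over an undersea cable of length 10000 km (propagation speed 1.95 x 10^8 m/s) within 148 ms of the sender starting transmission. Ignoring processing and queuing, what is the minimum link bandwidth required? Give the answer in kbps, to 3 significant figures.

198 kbps

L = 19104 bits.
Propagation delay = 10000000 / 195000000 = 51.2821 ms.
Transmission budget = 148 − 51.2821 = 96.7179 ms.
R ≥ L / t_tx = 19104 bits / 0.0967179 s = 198 kbps.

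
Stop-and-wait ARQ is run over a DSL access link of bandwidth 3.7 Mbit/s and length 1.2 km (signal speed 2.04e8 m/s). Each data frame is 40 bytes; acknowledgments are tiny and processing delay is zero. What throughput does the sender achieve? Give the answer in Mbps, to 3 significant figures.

3.26 Mbps

t_tx = L/R = 320/3700000 = 8.64865e-05 s.
t_prop = 1200/204000000 = 5.88235e-06 s; RTT = 1.17647e-05 s.
Cycle = t_tx + RTT = 9.82512e-05 s.
Throughput = L / cycle = 320 / 9.82512e-05 = 3.26 Mbps.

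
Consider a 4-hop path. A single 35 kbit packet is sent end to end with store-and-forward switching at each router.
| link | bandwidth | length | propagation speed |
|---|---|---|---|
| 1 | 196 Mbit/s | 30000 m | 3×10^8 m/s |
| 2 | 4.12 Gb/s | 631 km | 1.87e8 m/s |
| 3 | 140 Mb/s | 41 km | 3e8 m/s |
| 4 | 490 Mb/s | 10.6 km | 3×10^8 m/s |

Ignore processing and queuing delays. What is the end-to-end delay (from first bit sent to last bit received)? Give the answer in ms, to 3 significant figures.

4.15 ms

L = 35000 bits.
Transmission delays (L/R per hop): 0.178571, 0.00849515, 0.25, 0.0714286 ms; sum = 0.508495 ms.
Propagation delays (d/s per hop): 0.1, 3.37433, 0.136667, 0.0353333 ms; sum = 3.64633 ms.
End-to-end = 4.15 ms.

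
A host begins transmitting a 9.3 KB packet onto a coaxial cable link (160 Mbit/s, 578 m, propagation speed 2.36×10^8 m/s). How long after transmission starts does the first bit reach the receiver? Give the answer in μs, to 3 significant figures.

First bit experiences only propagation delay: d/s = 578/236000000 = 2.45 μs.

2.45 μs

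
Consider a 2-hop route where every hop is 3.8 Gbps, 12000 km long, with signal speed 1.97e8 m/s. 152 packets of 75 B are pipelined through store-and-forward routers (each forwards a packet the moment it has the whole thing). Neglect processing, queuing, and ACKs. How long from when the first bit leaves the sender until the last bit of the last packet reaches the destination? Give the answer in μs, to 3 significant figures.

Per-hop transmission t_tx = L/R = 600/3800000000 = 0.157895 μs.
Per-hop propagation t_prop = 12000000/197000000 = 60913.7 μs.
Pipeline fill: first packet needs 2·t_tx to clear all hops; remaining 151 packets each add one t_tx.
Total = (2+152-1)·t_tx + 2·t_prop = 153·0.157895 + 2·60913.7 = 122000 μs.

122000 μs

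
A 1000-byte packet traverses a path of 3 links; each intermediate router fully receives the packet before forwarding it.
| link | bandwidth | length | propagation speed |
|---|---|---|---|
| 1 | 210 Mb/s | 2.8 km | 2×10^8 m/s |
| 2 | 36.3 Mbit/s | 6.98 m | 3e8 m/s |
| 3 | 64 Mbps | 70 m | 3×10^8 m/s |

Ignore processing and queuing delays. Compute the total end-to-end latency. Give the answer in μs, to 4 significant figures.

L = 1000 × 8 = 8000 bits.
Transmission delays (L/R per hop): 38.0952, 220.386, 125 μs; sum = 383.481 μs.
Propagation delays (d/s per hop): 14, 0.0232667, 0.233333 μs; sum = 14.2566 μs.
End-to-end = 397.7 μs.

397.7 μs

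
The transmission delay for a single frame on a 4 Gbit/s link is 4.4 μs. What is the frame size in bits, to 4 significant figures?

L = R × t_tx = 4000000000 b/s × 4.4e-06 s = 17600 bits.

17600 bits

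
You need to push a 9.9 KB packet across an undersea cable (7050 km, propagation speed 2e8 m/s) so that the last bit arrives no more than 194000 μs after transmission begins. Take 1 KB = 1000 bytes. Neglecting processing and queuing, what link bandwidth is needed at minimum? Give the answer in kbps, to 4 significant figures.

498.9 kbps

L = 79200 bits.
Propagation delay = 7050000 / 200000000 = 35250 μs.
Transmission budget = 194000 − 35250 = 158750 μs.
R ≥ L / t_tx = 79200 bits / 0.15875 s = 498.9 kbps.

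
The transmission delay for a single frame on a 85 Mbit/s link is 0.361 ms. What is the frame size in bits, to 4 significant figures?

L = R × t_tx = 85000000 b/s × 0.000361 s = 30685 bits.

30690 bits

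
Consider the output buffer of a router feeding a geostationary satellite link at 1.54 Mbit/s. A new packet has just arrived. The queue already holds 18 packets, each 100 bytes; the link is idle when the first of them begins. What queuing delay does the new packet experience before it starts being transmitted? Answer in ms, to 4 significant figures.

Each queued packet: L/R = 800/1540000 = 0.519481 ms.
18 queued → 9.35065 ms.
Queuing delay = 9.351 ms.

9.351 ms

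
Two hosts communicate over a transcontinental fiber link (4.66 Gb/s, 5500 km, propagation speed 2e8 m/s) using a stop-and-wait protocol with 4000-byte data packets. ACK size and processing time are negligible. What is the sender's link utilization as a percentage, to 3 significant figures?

t_tx = L/R = 32000/4660000000 = 6.86695e-06 s.
t_prop = 5500000/200000000 = 0.0275 s; RTT = 0.055 s.
Cycle = t_tx + RTT = 0.0550069 s.
Utilization = t_tx / cycle = 6.86695e-06/0.0550069 = 0.0125 %.

0.0125 %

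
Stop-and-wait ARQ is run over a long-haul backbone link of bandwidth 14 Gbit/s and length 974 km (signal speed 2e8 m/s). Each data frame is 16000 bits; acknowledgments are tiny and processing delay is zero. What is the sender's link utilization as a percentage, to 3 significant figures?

t_tx = L/R = 16000/14000000000 = 1.14286e-06 s.
t_prop = 974000/200000000 = 0.00487 s; RTT = 0.00974 s.
Cycle = t_tx + RTT = 0.00974114 s.
Utilization = t_tx / cycle = 1.14286e-06/0.00974114 = 0.0117 %.

0.0117 %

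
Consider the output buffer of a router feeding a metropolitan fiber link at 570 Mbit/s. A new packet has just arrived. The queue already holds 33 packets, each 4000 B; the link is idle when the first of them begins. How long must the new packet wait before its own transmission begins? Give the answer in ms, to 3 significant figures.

1.85 ms

Each queued packet: L/R = 32000/570000000 = 0.0561404 ms.
33 queued → 1.85263 ms.
Queuing delay = 1.85 ms.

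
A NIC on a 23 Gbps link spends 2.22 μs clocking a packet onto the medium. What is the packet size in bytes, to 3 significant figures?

6380 bytes

L = R × t_tx = 23000000000 b/s × 2.22e-06 s = 51060 bits.
In bytes: 51060 / 8 = 6380 bytes.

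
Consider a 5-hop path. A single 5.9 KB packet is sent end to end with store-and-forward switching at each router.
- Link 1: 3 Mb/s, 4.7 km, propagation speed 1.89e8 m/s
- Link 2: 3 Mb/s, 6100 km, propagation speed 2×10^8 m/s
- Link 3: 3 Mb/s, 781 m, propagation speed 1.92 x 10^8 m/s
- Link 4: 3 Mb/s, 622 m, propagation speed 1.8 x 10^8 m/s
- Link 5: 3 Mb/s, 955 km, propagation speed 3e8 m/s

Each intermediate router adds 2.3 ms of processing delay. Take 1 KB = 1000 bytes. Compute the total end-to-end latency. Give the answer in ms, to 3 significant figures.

L = 47200 bits.
Transmission delay per hop = L/R = 47200/3000000 = 15.7333 ms; 5 hops → 78.6667 ms.
Propagation delays (d/s per hop): 0.0248677, 30.5, 0.00406771, 0.00345556, 3.18333 ms; sum = 33.7157 ms.
Processing at 4 router(s): 4 × 2.3 ms = 9.2 ms.
End-to-end = 122 ms.

122 ms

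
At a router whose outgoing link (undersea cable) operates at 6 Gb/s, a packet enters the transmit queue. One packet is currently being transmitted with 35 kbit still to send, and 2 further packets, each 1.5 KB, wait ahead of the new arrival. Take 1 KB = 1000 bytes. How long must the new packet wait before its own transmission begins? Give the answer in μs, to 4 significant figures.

Each queued packet: L/R = 12000/6000000000 = 2 μs.
2 queued → 4 μs.
Plus remaining 35000 bits of current packet: 5.83333 μs.
Queuing delay = 9.833 μs.

9.833 μs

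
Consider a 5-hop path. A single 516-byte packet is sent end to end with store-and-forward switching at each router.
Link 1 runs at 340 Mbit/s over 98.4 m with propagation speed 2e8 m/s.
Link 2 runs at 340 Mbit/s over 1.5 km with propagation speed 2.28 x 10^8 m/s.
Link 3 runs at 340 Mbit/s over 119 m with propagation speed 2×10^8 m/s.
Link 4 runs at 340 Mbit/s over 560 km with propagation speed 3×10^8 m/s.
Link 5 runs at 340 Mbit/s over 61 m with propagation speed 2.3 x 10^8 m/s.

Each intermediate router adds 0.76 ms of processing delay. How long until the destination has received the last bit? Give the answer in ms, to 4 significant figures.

4.975 ms

L = 516 × 8 = 4128 bits.
Transmission delay per hop = L/R = 4128/340000000 = 0.0121412 ms; 5 hops → 0.0607059 ms.
Propagation delays (d/s per hop): 0.000492, 0.00657895, 0.000595, 1.86667, 0.000265217 ms; sum = 1.8746 ms.
Processing at 4 router(s): 4 × 0.76 ms = 3.04 ms.
End-to-end = 4.975 ms.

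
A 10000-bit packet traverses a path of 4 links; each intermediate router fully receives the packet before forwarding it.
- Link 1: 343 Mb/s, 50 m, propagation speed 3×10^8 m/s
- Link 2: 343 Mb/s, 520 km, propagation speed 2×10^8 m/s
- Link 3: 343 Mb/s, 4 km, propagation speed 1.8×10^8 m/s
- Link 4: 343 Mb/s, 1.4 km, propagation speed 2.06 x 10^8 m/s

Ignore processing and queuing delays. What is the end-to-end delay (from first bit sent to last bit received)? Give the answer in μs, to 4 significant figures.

Transmission delay per hop = L/R = 10000/343000000 = 29.1545 μs; 4 hops → 116.618 μs.
Propagation delays (d/s per hop): 0.166667, 2600, 22.2222, 6.79612 μs; sum = 2629.19 μs.
End-to-end = 2746 μs.

2746 μs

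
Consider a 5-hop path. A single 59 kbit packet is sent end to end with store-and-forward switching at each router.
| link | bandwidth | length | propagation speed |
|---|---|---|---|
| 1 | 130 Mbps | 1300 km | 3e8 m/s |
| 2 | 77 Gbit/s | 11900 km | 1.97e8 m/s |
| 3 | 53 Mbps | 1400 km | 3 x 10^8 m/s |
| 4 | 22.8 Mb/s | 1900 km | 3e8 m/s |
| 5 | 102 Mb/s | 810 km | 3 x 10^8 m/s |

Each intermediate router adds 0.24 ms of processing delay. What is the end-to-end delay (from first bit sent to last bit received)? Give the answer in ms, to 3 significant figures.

84.1 ms

L = 59000 bits.
Transmission delays (L/R per hop): 0.453846, 0.000766234, 1.11321, 2.58772, 0.578431 ms; sum = 4.73397 ms.
Propagation delays (d/s per hop): 4.33333, 60.4061, 4.66667, 6.33333, 2.7 ms; sum = 78.4394 ms.
Processing at 4 router(s): 4 × 0.24 ms = 0.96 ms.
End-to-end = 84.1 ms.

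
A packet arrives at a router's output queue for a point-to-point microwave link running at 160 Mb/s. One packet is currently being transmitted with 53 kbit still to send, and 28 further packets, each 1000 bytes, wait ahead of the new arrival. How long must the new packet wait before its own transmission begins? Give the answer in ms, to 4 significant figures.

Each queued packet: L/R = 8000/160000000 = 0.05 ms.
28 queued → 1.4 ms.
Plus remaining 53000 bits of current packet: 0.33125 ms.
Queuing delay = 1.731 ms.

1.731 ms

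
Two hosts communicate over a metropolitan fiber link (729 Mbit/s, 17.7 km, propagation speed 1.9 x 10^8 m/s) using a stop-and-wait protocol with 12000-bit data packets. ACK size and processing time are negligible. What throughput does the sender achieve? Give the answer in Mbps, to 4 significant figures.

t_tx = L/R = 12000/729000000 = 1.64609e-05 s.
t_prop = 17700/190000000 = 9.31579e-05 s; RTT = 0.000186316 s.
Cycle = t_tx + RTT = 0.000202777 s.
Throughput = L / cycle = 12000 / 0.000202777 = 59.18 Mbps.

59.18 Mbps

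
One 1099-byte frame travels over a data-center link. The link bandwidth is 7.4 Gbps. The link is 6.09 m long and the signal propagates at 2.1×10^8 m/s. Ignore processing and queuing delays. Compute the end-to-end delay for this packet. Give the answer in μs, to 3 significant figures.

L = 1099 × 8 = 8792 bits.
Transmission delay = L/R = 8792 / 7400000000 = 1.18811 μs.
Propagation delay = d/s = 6.09 m / 210000000 m/s = 0.029 μs.
Total = 1.22 μs.

1.22 μs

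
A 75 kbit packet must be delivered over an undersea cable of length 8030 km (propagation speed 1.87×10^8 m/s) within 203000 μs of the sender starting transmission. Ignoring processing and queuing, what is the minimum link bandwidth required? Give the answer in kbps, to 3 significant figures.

Propagation delay = 8030000 / 187000000 = 42941.2 μs.
Transmission budget = 203000 − 42941.2 = 160059 μs.
R ≥ L / t_tx = 75000 bits / 0.160059 s = 469 kbps.

469 kbps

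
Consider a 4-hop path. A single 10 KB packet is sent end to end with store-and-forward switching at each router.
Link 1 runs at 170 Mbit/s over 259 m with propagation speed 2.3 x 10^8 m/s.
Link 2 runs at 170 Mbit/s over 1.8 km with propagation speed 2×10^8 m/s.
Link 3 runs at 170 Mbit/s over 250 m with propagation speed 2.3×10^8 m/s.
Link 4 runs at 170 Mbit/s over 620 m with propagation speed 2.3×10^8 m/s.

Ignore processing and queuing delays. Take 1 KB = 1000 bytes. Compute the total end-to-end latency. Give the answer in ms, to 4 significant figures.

L = 80000 bits.
Transmission delay per hop = L/R = 80000/170000000 = 0.470588 ms; 4 hops → 1.88235 ms.
Propagation delays (d/s per hop): 0.00112609, 0.009, 0.00108696, 0.00269565 ms; sum = 0.0139087 ms.
End-to-end = 1.896 ms.

1.896 ms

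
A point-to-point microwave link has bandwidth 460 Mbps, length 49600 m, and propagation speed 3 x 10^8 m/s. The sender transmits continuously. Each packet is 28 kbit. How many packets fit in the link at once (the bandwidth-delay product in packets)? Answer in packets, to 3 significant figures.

2.72 packets

Propagation delay = 49600 / 300000000 = 0.000165333 s.
BDP = R × t_prop = 460000000 × 0.000165333 = 76053.3 bits.
In packets of 28000 bits: 2.72 packets.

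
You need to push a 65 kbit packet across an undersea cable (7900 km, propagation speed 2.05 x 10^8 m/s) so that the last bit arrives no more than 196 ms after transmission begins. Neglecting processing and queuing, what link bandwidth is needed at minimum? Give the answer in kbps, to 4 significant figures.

412.8 kbps

Propagation delay = 7900000 / 2.05e+08 = 38.5366 ms.
Transmission budget = 196 − 38.5366 = 157.463 ms.
R ≥ L / t_tx = 65000 bits / 0.157463 s = 412.8 kbps.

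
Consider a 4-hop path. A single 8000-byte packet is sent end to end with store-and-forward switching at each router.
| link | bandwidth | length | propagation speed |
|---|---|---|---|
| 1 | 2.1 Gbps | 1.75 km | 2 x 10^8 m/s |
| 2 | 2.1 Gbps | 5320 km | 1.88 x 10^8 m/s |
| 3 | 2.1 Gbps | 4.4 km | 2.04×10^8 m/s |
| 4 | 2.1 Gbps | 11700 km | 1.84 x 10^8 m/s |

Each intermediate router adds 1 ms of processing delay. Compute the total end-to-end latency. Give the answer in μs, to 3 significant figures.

L = 8000 × 8 = 64000 bits.
Transmission delay per hop = L/R = 64000/2100000000 = 30.4762 μs; 4 hops → 121.905 μs.
Propagation delays (d/s per hop): 8.75, 28297.9, 21.5686, 63587 μs; sum = 91915.1 μs.
Processing at 3 router(s): 3 × 1 ms = 3000 μs.
End-to-end = 95000 μs.

95000 μs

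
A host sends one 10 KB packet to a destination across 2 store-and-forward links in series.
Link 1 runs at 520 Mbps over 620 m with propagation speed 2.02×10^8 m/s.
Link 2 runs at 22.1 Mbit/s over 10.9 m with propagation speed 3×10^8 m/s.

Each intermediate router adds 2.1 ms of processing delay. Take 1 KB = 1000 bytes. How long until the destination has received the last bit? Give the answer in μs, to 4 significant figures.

L = 80000 bits.
Transmission delays (L/R per hop): 153.846, 3619.91 μs; sum = 3773.76 μs.
Propagation delays (d/s per hop): 3.06931, 0.0363333 μs; sum = 3.10564 μs.
Processing at 1 router(s): 1 × 2.1 ms = 2100 μs.
End-to-end = 5877 μs.

5877 μs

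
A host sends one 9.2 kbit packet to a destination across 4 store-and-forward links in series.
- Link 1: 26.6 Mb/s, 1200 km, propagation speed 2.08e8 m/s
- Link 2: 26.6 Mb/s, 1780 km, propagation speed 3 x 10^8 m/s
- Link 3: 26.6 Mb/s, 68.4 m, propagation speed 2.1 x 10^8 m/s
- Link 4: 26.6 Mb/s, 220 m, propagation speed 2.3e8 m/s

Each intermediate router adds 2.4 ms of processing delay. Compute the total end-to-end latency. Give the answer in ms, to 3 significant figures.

20.3 ms

L = 9200 bits.
Transmission delay per hop = L/R = 9200/26600000 = 0.345865 ms; 4 hops → 1.38346 ms.
Propagation delays (d/s per hop): 5.76923, 5.93333, 0.000325714, 0.000956522 ms; sum = 11.7038 ms.
Processing at 3 router(s): 3 × 2.4 ms = 7.2 ms.
End-to-end = 20.3 ms.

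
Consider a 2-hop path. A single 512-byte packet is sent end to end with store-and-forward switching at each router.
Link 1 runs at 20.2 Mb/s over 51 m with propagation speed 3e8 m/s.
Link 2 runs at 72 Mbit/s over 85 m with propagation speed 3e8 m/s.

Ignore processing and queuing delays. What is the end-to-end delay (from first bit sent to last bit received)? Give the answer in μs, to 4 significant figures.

260.1 μs

L = 512 × 8 = 4096 bits.
Transmission delays (L/R per hop): 202.772, 56.8889 μs; sum = 259.661 μs.
Propagation delays (d/s per hop): 0.17, 0.283333 μs; sum = 0.453333 μs.
End-to-end = 260.1 μs.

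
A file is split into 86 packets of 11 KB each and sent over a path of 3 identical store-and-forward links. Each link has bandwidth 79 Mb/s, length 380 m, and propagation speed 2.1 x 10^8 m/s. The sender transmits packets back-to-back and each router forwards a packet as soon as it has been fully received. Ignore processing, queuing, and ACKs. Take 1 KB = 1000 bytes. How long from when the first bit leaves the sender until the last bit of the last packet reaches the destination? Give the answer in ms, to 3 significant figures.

98.0 ms

Per-hop transmission t_tx = L/R = 88000/79000000 = 1.11392 ms.
Per-hop propagation t_prop = 380/210000000 = 0.00180952 ms.
Pipeline fill: first packet needs 3·t_tx to clear all hops; remaining 85 packets each add one t_tx.
Total = (3+86-1)·t_tx + 3·t_prop = 88·1.11392 + 3·0.00180952 = 98.0 ms.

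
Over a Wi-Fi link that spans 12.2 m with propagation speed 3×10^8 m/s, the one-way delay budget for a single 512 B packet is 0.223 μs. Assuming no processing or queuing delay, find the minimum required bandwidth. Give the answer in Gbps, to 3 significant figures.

L = 4096 bits.
Propagation delay = 12.2 / 300000000 = 0.0406667 μs.
Transmission budget = 0.223 − 0.0406667 = 0.182333 μs.
R ≥ L / t_tx = 4096 bits / 1.82333e-07 s = 22.5 Gbps.

22.5 Gbps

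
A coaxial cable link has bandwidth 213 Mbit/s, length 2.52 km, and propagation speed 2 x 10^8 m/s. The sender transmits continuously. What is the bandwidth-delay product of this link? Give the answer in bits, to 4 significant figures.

Propagation delay = 2520 / 200000000 = 1.26e-05 s.
BDP = R × t_prop = 213000000 × 1.26e-05 = 2683.8 bits.

2684 bits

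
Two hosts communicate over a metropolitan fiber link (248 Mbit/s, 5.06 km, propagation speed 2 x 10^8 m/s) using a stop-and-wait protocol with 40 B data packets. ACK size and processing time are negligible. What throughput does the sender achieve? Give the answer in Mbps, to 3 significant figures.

t_tx = L/R = 320/248000000 = 1.29032e-06 s.
t_prop = 5060/200000000 = 2.53e-05 s; RTT = 5.06e-05 s.
Cycle = t_tx + RTT = 5.18903e-05 s.
Throughput = L / cycle = 320 / 5.18903e-05 = 6.17 Mbps.

6.17 Mbps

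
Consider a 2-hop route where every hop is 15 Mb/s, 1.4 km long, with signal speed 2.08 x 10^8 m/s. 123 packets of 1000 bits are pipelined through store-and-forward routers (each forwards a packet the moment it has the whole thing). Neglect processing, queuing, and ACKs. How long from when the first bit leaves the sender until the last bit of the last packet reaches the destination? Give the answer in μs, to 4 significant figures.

8280 μs

Per-hop transmission t_tx = L/R = 1000/15000000 = 66.6667 μs.
Per-hop propagation t_prop = 1400/208000000 = 6.73077 μs.
Pipeline fill: first packet needs 2·t_tx to clear all hops; remaining 122 packets each add one t_tx.
Total = (2+123-1)·t_tx + 2·t_prop = 124·66.6667 + 2·6.73077 = 8280 μs.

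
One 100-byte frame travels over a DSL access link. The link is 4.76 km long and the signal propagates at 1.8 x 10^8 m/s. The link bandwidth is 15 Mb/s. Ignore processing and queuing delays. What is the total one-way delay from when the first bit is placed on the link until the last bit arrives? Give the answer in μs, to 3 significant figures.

79.8 μs

L = 100 × 8 = 800 bits.
Transmission delay = L/R = 800 / 15000000 = 53.3333 μs.
Propagation delay = d/s = 4760 m / 180000000 m/s = 26.4444 μs.
Total = 79.8 μs.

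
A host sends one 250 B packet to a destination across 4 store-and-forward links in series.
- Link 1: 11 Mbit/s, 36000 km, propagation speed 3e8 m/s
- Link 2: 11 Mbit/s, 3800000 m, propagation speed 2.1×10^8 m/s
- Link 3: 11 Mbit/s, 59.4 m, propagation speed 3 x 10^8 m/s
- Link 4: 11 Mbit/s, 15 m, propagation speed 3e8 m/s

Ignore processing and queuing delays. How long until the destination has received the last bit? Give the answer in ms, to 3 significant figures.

L = 250 × 8 = 2000 bits.
Transmission delay per hop = L/R = 2000/11000000 = 0.181818 ms; 4 hops → 0.727273 ms.
Propagation delays (d/s per hop): 120, 18.0952, 0.000198, 5e-05 ms; sum = 138.095 ms.
End-to-end = 139 ms.

139 ms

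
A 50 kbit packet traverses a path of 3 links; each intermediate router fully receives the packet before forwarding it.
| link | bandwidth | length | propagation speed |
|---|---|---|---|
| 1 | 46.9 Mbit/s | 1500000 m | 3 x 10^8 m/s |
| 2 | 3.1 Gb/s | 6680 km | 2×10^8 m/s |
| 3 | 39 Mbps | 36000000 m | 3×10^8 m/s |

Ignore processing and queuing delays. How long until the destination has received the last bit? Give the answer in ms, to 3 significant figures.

L = 50000 bits.
Transmission delays (L/R per hop): 1.0661, 0.016129, 1.28205 ms; sum = 2.36428 ms.
Propagation delays (d/s per hop): 5, 33.4, 120 ms; sum = 158.4 ms.
End-to-end = 161 ms.

161 ms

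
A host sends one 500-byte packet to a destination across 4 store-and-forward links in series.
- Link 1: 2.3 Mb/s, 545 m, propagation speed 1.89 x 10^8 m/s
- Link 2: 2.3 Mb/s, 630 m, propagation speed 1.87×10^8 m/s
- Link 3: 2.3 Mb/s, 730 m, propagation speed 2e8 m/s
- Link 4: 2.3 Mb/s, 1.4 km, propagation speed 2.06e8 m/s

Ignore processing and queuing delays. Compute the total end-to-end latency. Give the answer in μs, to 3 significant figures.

6970 μs

L = 500 × 8 = 4000 bits.
Transmission delay per hop = L/R = 4000/2300000 = 1739.13 μs; 4 hops → 6956.52 μs.
Propagation delays (d/s per hop): 2.8836, 3.36898, 3.65, 6.79612 μs; sum = 16.6987 μs.
End-to-end = 6970 μs.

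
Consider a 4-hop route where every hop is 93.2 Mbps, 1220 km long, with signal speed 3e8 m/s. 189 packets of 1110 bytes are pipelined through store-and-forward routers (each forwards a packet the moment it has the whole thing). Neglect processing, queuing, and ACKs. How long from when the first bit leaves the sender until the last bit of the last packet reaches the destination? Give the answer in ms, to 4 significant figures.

Per-hop transmission t_tx = L/R = 8880/93200000 = 0.095279 ms.
Per-hop propagation t_prop = 1220000/300000000 = 4.06667 ms.
Pipeline fill: first packet needs 4·t_tx to clear all hops; remaining 188 packets each add one t_tx.
Total = (4+189-1)·t_tx + 4·t_prop = 192·0.095279 + 4·4.06667 = 34.56 ms.

34.56 ms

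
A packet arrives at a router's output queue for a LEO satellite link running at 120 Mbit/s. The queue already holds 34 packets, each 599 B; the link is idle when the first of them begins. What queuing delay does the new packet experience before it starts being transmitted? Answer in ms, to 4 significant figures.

1.358 ms

Each queued packet: L/R = 4792/120000000 = 0.0399333 ms.
34 queued → 1.35773 ms.
Queuing delay = 1.358 ms.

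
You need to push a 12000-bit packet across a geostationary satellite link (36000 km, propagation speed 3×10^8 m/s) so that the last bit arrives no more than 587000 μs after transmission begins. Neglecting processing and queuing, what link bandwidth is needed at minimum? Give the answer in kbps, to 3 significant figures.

Propagation delay = 36000000 / 300000000 = 120000 μs.
Transmission budget = 587000 − 120000 = 467000 μs.
R ≥ L / t_tx = 12000 bits / 0.467 s = 25.7 kbps.

25.7 kbps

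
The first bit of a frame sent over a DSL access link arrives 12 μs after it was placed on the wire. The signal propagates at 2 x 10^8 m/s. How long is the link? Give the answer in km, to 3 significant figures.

d = s × t_prop = 200000000 × 1.2e-05 = 2.40 km.

2.40 km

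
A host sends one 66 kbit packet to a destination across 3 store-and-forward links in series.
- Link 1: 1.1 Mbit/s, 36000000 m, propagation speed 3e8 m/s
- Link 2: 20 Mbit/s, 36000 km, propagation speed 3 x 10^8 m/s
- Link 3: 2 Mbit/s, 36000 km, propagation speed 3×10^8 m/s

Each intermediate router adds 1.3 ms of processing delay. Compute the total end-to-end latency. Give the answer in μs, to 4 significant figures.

L = 66000 bits.
Transmission delays (L/R per hop): 60000, 3300, 33000 μs; sum = 96300 μs.
Propagation delays (d/s per hop): 120000, 120000, 120000 μs; sum = 360000 μs.
Processing at 2 router(s): 2 × 1.3 ms = 2600 μs.
End-to-end = 458900 μs.

458900 μs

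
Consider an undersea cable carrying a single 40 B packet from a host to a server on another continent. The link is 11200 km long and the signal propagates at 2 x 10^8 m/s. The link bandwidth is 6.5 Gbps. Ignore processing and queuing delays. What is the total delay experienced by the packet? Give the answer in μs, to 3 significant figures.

L = 40 × 8 = 320 bits.
Transmission delay = L/R = 320 / 6500000000 = 0.0492308 μs.
Propagation delay = d/s = 11200000 m / 200000000 m/s = 56000 μs.
Total = 56000 μs.

56000 μs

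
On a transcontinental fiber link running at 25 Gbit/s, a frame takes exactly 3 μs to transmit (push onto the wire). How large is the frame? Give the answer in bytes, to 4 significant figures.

L = R × t_tx = 25000000000 b/s × 3e-06 s = 75000 bits.
In bytes: 75000 / 8 = 9375 bytes.

9375 bytes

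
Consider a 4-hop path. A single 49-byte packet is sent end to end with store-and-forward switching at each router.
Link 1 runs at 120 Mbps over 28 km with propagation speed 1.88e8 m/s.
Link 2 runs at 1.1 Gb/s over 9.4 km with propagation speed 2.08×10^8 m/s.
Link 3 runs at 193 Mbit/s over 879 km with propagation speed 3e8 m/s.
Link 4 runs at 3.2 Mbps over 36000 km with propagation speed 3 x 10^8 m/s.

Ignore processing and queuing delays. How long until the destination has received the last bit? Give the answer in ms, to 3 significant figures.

123 ms

L = 49 × 8 = 392 bits.
Transmission delays (L/R per hop): 0.00326667, 0.000356364, 0.00203109, 0.1225 ms; sum = 0.128154 ms.
Propagation delays (d/s per hop): 0.148936, 0.0451923, 2.93, 120 ms; sum = 123.124 ms.
End-to-end = 123 ms.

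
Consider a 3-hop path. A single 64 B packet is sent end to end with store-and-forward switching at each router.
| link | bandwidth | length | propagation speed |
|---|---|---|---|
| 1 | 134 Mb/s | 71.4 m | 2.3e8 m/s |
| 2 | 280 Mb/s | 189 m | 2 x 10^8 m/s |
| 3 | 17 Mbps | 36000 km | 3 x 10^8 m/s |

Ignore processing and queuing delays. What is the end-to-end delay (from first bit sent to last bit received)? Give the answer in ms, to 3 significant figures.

L = 64 × 8 = 512 bits.
Transmission delays (L/R per hop): 0.0038209, 0.00182857, 0.0301176 ms; sum = 0.0357671 ms.
Propagation delays (d/s per hop): 0.000310435, 0.000945, 120 ms; sum = 120.001 ms.
End-to-end = 120 ms.

120 ms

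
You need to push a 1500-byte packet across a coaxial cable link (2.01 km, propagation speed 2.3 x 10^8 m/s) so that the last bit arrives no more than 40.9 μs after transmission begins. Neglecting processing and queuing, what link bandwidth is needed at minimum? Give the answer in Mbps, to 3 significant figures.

L = 12000 bits.
Propagation delay = 2010 / 2.3e+08 = 8.73913 μs.
Transmission budget = 40.9 − 8.73913 = 32.1609 μs.
R ≥ L / t_tx = 12000 bits / 3.21609e-05 s = 373 Mbps.

373 Mbps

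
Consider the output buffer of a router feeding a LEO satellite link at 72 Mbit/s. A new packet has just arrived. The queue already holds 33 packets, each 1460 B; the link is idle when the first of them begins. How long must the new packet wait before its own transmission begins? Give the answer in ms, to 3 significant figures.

Each queued packet: L/R = 11680/72000000 = 0.162222 ms.
33 queued → 5.35333 ms.
Queuing delay = 5.35 ms.

5.35 ms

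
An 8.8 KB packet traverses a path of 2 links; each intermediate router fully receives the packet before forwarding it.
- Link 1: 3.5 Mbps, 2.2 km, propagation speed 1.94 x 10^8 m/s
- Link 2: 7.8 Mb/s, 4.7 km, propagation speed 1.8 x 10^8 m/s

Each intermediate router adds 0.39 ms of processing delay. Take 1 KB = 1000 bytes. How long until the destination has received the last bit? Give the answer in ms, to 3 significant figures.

29.6 ms

L = 70400 bits.
Transmission delays (L/R per hop): 20.1143, 9.02564 ms; sum = 29.1399 ms.
Propagation delays (d/s per hop): 0.0113402, 0.0261111 ms; sum = 0.0374513 ms.
Processing at 1 router(s): 1 × 0.39 ms = 0.39 ms.
End-to-end = 29.6 ms.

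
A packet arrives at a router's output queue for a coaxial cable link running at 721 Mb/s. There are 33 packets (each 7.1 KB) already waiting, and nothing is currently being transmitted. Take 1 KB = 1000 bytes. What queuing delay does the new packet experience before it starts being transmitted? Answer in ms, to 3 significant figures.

2.60 ms

Each queued packet: L/R = 56800/721000000 = 0.0787795 ms.
33 queued → 2.59972 ms.
Queuing delay = 2.60 ms.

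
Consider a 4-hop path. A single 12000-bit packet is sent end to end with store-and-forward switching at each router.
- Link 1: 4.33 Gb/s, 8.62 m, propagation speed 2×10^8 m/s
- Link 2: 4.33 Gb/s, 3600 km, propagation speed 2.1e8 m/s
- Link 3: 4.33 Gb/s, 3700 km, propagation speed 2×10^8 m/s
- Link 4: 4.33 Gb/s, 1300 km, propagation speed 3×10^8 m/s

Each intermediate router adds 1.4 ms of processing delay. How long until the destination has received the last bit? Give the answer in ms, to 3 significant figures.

44.2 ms

Transmission delay per hop = L/R = 12000/4330000000 = 0.00277136 ms; 4 hops → 0.0110855 ms.
Propagation delays (d/s per hop): 4.31e-05, 17.1429, 18.5, 4.33333 ms; sum = 39.9762 ms.
Processing at 3 router(s): 3 × 1.4 ms = 4.2 ms.
End-to-end = 44.2 ms.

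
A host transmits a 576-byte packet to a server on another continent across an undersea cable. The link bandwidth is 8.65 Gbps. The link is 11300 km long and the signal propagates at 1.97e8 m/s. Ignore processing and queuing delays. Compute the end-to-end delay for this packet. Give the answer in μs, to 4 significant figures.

57360 μs

L = 576 × 8 = 4608 bits.
Transmission delay = L/R = 4608 / 8650000000 = 0.532717 μs.
Propagation delay = d/s = 11300000 m / 197000000 m/s = 57360.4 μs.
Total = 57360 μs.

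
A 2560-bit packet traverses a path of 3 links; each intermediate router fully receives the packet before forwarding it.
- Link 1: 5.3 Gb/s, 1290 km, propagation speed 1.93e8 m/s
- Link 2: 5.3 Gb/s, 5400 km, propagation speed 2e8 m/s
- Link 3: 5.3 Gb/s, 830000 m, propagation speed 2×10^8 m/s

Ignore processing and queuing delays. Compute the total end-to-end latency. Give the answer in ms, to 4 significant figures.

Transmission delay per hop = L/R = 2560/5300000000 = 0.000483019 ms; 3 hops → 0.00144906 ms.
Propagation delays (d/s per hop): 6.68394, 27, 4.15 ms; sum = 37.8339 ms.
End-to-end = 37.84 ms.

37.84 ms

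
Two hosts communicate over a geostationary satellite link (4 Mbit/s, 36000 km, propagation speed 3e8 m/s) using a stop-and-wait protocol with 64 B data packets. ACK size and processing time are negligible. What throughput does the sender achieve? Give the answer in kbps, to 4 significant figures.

2.132 kbps

t_tx = L/R = 512/4000000 = 0.000128 s.
t_prop = 36000000/300000000 = 0.12 s; RTT = 0.24 s.
Cycle = t_tx + RTT = 0.240128 s.
Throughput = L / cycle = 512 / 0.240128 = 2.132 kbps.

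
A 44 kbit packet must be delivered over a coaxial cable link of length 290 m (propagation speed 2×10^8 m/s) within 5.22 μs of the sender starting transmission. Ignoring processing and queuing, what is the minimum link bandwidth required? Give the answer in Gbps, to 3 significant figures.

11.7 Gbps

Propagation delay = 290 / 200000000 = 1.45 μs.
Transmission budget = 5.22 − 1.45 = 3.77 μs.
R ≥ L / t_tx = 44000 bits / 3.77e-06 s = 11.7 Gbps.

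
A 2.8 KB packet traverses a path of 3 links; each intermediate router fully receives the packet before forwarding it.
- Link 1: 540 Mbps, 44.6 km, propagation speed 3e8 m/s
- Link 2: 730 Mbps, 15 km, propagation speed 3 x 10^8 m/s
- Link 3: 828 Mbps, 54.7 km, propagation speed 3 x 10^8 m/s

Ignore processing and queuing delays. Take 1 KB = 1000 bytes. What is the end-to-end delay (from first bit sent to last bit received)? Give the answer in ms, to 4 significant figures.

0.4802 ms

L = 22400 bits.
Transmission delays (L/R per hop): 0.0414815, 0.0306849, 0.0270531 ms; sum = 0.0992196 ms.
Propagation delays (d/s per hop): 0.148667, 0.05, 0.182333 ms; sum = 0.381 ms.
End-to-end = 0.4802 ms.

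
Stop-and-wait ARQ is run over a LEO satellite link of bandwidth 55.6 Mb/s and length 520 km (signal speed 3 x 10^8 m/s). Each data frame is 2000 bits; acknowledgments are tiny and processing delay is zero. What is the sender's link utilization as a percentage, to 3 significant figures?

1.03 %

t_tx = L/R = 2000/55600000 = 3.59712e-05 s.
t_prop = 520000/300000000 = 0.00173333 s; RTT = 0.00346667 s.
Cycle = t_tx + RTT = 0.00350264 s.
Utilization = t_tx / cycle = 3.59712e-05/0.00350264 = 1.03 %.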